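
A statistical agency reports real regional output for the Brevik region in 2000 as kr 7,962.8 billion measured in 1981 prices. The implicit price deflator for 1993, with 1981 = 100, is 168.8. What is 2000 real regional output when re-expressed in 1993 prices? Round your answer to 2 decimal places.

Real regional output in 1993 prices = Real regional output in 1981 prices × (P_1993/P_1981) = 7962.8 × 1.688 = 13441.21.

kr 13,441.21 billion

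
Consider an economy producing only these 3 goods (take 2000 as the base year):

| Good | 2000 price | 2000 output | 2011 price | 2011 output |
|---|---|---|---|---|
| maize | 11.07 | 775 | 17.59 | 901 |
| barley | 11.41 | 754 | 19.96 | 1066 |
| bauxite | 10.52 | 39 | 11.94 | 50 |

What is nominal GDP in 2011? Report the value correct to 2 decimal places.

37722.95

Nominal GDP 2011 = Σ (p_2011 × q_2011) = 17.59·901 + 19.96·1066 + 11.94·50 = 37722.95.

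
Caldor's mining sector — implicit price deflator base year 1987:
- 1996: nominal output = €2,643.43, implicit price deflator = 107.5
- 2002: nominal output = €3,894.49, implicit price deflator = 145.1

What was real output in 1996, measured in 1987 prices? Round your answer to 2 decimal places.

Real output = Nominal / (implicit price deflator/100) = 2643.43 / 1.075 = 2459.00.

€2,459.00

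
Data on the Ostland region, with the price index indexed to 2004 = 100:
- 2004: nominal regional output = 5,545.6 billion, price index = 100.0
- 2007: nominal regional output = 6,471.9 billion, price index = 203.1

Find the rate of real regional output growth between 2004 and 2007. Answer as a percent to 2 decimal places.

Deflate each year: 2004 → 5545.6/1.000 = 5545.60; 2007 → 6471.9/2.031 = 3186.56.
So real regional output changed by 3186.56/5545.60 − 1 = -0.4254, i.e. -42.54%.

-42.54%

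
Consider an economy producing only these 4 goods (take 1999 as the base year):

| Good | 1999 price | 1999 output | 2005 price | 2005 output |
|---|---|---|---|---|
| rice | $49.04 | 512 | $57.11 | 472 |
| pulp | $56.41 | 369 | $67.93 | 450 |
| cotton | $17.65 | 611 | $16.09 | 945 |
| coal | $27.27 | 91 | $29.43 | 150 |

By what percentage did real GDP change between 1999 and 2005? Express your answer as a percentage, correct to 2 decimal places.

17.08%

Real GDP 1999 = Nominal GDP 1999 = 49.04·512 + 56.41·369 + 17.65·611 + 27.27·91 = 59189.49.
Real GDP 2005 (at 1999 prices) = 49.04·472 + 56.41·450 + 17.65·945 + 27.27·150 = 69301.13.
Real growth = 69301.13/59189.49 − 1 = 0.1708.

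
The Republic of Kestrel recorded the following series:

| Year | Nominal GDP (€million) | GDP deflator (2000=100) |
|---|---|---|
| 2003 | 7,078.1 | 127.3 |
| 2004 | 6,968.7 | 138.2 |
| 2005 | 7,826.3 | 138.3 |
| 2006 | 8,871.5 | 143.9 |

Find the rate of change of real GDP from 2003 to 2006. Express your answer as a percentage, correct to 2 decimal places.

Real GDP 2003 = 7078.1/1.273 = 5560.17.
Real GDP 2006 = 8871.5/1.439 = 6165.05.
Change = 6165.05/5560.17 − 1 = 0.1088.

10.88%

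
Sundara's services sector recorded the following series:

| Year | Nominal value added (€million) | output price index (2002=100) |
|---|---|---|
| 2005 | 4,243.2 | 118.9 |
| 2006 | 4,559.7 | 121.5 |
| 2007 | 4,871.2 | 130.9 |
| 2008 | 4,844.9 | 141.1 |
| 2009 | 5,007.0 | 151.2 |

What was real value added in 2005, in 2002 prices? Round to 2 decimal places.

Real value added 2005 = 4243.2 / 1.189 = 3568.71.

€3,568.71 million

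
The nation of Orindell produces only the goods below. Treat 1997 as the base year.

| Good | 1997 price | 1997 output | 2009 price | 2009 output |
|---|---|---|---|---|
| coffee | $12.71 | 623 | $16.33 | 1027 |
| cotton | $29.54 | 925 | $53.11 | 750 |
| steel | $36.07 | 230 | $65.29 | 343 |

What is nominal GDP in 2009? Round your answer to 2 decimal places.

Nominal GDP 2009 = Σ (p_2009 × q_2009) = 16.33·1027 + 53.11·750 + 65.29·343 = 78997.88.

$78997.88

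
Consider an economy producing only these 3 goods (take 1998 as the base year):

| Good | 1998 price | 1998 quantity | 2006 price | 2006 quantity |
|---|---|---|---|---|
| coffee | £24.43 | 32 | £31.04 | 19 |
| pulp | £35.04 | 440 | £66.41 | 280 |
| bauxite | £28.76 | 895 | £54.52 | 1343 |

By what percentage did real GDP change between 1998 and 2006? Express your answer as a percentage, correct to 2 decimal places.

16.60%

Real GDP 1998 = Nominal GDP 1998 = 24.43·32 + 35.04·440 + 28.76·895 = 41939.56.
Real GDP 2006 (at 1998 prices) = 24.43·19 + 35.04·280 + 28.76·1343 = 48900.05.
Real growth = 48900.05/41939.56 − 1 = 0.1660.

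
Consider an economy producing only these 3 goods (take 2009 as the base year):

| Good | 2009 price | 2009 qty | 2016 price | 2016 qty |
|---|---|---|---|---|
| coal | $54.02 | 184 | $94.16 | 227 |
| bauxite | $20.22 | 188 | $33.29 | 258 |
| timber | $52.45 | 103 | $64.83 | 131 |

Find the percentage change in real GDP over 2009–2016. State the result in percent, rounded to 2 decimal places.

27.20%

Real GDP 2009 = Nominal GDP 2009 = 54.02·184 + 20.22·188 + 52.45·103 = 19143.39.
Real GDP 2016 (at 2009 prices) = 54.02·227 + 20.22·258 + 52.45·131 = 24350.25.
Real growth = 24350.25/19143.39 − 1 = 0.2720.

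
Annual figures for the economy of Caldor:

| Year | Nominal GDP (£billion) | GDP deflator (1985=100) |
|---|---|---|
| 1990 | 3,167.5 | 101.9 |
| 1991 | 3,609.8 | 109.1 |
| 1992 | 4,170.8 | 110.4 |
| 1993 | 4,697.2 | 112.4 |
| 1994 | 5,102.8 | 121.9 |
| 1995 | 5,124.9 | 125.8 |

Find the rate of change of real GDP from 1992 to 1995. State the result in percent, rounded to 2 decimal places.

Real GDP 1992 = 4170.8/1.104 = 3777.90.
Real GDP 1995 = 5124.9/1.258 = 4073.85.
Change = 4073.85/3777.90 − 1 = 0.0783.

7.83%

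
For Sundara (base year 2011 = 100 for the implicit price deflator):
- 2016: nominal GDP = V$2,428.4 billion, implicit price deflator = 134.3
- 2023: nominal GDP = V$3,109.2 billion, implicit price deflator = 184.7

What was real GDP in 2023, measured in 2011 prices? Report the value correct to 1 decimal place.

Real GDP = Nominal / (implicit price deflator/100) = 3109.2 / 1.847 = 1683.38.

V$1,683.4 billion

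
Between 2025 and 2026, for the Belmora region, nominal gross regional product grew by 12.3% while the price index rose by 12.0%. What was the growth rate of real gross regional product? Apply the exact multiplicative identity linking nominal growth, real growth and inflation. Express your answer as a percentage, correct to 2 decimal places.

0.27%

(1 + g_nom) = (1 + g_real)(1 + π), so g_real = 1.1230 / 1.1200 − 1 = 0.00268.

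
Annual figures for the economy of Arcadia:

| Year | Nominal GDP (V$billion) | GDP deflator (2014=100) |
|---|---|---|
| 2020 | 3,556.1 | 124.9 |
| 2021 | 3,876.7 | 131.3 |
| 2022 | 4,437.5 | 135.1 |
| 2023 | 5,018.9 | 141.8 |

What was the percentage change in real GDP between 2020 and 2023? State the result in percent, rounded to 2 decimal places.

24.31%

Real GDP 2020 = 3556.1/1.249 = 2847.16.
Real GDP 2023 = 5018.9/1.418 = 3539.42.
Change = 3539.42/2847.16 − 1 = 0.2431.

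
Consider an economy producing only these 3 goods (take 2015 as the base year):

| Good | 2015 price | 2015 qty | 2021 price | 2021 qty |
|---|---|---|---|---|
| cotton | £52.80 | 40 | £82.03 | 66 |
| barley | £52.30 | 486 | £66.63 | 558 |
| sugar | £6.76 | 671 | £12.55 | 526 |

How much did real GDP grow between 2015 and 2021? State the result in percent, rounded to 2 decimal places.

Real GDP 2015 = Nominal GDP 2015 = 52.80·40 + 52.30·486 + 6.76·671 = 32065.76.
Real GDP 2021 (at 2015 prices) = 52.80·66 + 52.30·558 + 6.76·526 = 36223.96.
Real growth = 36223.96/32065.76 − 1 = 0.1297.

12.97%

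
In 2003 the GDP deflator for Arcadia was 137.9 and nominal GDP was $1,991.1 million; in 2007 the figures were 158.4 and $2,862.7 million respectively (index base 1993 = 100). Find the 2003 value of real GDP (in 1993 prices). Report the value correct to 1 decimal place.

$1,443.9 million

Real GDP = Nominal / (GDP deflator/100) = 1991.1 / 1.379 = 1443.87.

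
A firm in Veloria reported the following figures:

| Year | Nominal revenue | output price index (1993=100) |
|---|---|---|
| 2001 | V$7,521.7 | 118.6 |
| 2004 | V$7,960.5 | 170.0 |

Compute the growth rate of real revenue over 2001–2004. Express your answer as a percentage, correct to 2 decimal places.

-26.17%

Real revenue 2001 = 7521.7 / 1.186 = 6342.07.
Real revenue 2004 = 7960.5 / 1.700 = 4682.65.
Real growth = 4682.65 / 6342.07 − 1 = -0.2617.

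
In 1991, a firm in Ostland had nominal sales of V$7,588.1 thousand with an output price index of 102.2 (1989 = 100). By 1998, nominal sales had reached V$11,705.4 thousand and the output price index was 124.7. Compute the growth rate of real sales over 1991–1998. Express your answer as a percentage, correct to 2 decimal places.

26.43%

Real sales 1991 = 7588.1 / 1.022 = 7424.76.
Real sales 1998 = 11705.4 / 1.247 = 9386.85.
Real growth = 9386.85 / 7424.76 − 1 = 0.2643.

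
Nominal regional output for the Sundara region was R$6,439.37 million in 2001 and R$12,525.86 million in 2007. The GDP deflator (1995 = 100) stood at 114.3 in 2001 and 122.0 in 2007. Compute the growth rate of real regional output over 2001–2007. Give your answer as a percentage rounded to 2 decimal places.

82.24%

Deflate each year: 2001 → 6439.37/1.143 = 5633.74; 2007 → 12525.86/1.220 = 10267.10.
So real regional output changed by 10267.10/5633.74 − 1 = 0.8224, i.e. 82.24%.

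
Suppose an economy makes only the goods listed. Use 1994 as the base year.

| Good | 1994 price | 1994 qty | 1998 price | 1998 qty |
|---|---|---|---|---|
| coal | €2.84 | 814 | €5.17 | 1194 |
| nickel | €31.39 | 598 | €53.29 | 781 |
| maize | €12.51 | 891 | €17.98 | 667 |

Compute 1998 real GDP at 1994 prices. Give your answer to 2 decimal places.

€36250.72

Real GDP 1998 = Σ (p_1994 × q_1998) = 2.84·1194 + 31.39·781 + 12.51·667 = 36250.72.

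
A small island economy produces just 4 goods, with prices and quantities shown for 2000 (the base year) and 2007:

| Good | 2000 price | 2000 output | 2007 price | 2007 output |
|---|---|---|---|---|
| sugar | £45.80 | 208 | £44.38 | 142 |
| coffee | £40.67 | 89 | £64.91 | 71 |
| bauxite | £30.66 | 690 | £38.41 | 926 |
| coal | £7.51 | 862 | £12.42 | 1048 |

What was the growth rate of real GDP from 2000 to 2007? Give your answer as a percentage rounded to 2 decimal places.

11.96%

Real GDP 2000 = Nominal GDP 2000 = 45.80·208 + 40.67·89 + 30.66·690 + 7.51·862 = 40775.05.
Real GDP 2007 (at 2000 prices) = 45.80·142 + 40.67·71 + 30.66·926 + 7.51·1048 = 45652.81.
Real growth = 45652.81/40775.05 − 1 = 0.1196.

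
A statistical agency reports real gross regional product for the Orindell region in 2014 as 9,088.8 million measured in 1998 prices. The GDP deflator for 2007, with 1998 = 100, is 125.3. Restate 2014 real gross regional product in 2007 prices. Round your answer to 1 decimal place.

Real gross regional product in 2007 prices = Real gross regional product in 1998 prices × (P_2007/P_1998) = 9088.8 × 1.253 = 11388.27.

11,388.3 million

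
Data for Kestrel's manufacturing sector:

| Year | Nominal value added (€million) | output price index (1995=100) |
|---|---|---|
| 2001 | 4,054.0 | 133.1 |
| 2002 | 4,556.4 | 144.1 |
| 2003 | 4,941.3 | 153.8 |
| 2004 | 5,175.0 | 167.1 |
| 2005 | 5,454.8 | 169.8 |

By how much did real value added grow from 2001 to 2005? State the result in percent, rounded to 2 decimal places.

Real value added 2001 = 4054.0/1.331 = 3045.83.
Real value added 2005 = 5454.8/1.698 = 3212.49.
Change = 3212.49/3045.83 − 1 = 0.0547.

5.47%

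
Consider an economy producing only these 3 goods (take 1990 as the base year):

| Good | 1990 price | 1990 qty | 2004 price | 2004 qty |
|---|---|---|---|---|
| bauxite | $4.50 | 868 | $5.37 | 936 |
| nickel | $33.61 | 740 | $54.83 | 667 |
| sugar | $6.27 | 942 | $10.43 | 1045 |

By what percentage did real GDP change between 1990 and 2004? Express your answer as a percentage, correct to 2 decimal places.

-4.33%

Real GDP 1990 = Nominal GDP 1990 = 4.50·868 + 33.61·740 + 6.27·942 = 34683.74.
Real GDP 2004 (at 1990 prices) = 4.50·936 + 33.61·667 + 6.27·1045 = 33182.02.
Real growth = 33182.02/34683.74 − 1 = -0.0433.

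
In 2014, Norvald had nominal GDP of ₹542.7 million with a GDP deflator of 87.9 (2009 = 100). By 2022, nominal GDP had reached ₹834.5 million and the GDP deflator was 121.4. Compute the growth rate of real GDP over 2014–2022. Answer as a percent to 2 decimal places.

Real GDP 2014 = 542.7 / 0.879 = 617.41.
Real GDP 2022 = 834.5 / 1.214 = 687.40.
Real growth = 687.40 / 617.41 − 1 = 0.1134.

11.34%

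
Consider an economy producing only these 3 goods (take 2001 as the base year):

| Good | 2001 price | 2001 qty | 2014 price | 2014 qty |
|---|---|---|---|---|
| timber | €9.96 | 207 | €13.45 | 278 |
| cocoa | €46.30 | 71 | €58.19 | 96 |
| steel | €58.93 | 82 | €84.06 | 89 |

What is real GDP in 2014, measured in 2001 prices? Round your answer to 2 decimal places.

€12458.45

Real GDP 2014 = Σ (p_2001 × q_2014) = 9.96·278 + 46.30·96 + 58.93·89 = 12458.45.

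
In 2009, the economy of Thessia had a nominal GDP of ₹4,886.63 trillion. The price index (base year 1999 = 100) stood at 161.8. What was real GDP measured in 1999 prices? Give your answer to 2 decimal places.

Real GDP = Nominal / (price index/100) = 4886.63 / 1.618 = 3020.17.

₹3,020.17 trillion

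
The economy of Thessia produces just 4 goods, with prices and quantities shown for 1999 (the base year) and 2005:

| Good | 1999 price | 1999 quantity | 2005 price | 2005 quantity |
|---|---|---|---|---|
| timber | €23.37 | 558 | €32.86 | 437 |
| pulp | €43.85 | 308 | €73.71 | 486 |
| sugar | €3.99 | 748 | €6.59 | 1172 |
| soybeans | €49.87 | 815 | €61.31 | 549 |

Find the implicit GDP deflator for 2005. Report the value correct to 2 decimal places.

144.02

Nominal GDP 2005 = 32.86·437 + 73.71·486 + 6.59·1172 + 61.31·549 = 91565.55.
Real GDP 2005 (at 1999 prices) = 23.37·437 + 43.85·486 + 3.99·1172 + 49.87·549 = 63578.70.
Deflator = Nominal/Real × 100 = 91565.55/63578.70 × 100 = 144.019.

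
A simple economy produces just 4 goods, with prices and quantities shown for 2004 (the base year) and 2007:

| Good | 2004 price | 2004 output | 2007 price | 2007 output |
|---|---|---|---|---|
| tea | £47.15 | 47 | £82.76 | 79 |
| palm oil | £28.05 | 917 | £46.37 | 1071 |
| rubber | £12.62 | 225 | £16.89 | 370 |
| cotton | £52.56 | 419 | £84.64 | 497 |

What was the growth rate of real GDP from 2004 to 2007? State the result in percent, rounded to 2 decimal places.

Real GDP 2004 = Nominal GDP 2004 = 47.15·47 + 28.05·917 + 12.62·225 + 52.56·419 = 52800.04.
Real GDP 2007 (at 2004 prices) = 47.15·79 + 28.05·1071 + 12.62·370 + 52.56·497 = 64558.12.
Real growth = 64558.12/52800.04 − 1 = 0.2227.

22.27%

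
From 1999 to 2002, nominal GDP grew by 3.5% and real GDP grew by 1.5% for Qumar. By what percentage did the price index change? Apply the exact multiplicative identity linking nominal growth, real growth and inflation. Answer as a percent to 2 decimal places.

(1 + g_nom) = (1 + g_real)(1 + π), so π = 1.0350 / 1.0150 − 1 = 0.01970.

1.97%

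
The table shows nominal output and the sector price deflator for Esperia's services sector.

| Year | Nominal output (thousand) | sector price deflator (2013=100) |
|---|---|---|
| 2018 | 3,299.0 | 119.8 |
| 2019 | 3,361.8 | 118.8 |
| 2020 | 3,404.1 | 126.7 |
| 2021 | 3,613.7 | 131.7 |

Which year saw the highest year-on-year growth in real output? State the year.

2019

2019: real = 3361.8/1.188 = 2829.80; growth vs 2018 (2753.76) = 2.76%.
2020: real = 3404.1/1.267 = 2686.74; growth vs 2019 (2829.80) = -5.06%.
2021: real = 3613.7/1.317 = 2743.89; growth vs 2020 (2686.74) = 2.13%.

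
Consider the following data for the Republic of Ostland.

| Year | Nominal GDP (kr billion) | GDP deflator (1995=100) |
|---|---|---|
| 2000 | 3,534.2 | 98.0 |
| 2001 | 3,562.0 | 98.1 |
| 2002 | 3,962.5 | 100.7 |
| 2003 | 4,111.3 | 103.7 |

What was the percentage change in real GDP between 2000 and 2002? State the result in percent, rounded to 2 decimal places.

Real GDP 2000 = 3534.2/0.980 = 3606.33.
Real GDP 2002 = 3962.5/1.007 = 3934.96.
Change = 3934.96/3606.33 − 1 = 0.0911.

9.11%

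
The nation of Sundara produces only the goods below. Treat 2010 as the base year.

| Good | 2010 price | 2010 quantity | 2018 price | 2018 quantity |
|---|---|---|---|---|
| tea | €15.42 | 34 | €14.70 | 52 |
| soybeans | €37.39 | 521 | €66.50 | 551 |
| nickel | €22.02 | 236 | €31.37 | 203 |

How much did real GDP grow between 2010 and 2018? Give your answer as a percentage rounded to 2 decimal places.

Real GDP 2010 = Nominal GDP 2010 = 15.42·34 + 37.39·521 + 22.02·236 = 25201.19.
Real GDP 2018 (at 2010 prices) = 15.42·52 + 37.39·551 + 22.02·203 = 25873.79.
Real growth = 25873.79/25201.19 − 1 = 0.0267.

2.67%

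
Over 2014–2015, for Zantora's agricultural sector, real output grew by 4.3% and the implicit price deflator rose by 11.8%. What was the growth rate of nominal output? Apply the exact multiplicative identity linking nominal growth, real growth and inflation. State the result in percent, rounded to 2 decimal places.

(1 + g_nom) = (1 + g_real)(1 + π) = 1.0430 × 1.1180 = 1.16607.

16.61%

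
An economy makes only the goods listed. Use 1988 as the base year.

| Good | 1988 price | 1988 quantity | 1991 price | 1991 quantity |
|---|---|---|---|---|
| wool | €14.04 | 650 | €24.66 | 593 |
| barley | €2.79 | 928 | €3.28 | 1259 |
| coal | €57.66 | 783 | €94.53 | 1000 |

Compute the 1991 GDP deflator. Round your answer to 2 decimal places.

163.00

Nominal GDP 1991 = 24.66·593 + 3.28·1259 + 94.53·1000 = 113282.90.
Real GDP 1991 (at 1988 prices) = 14.04·593 + 2.79·1259 + 57.66·1000 = 69498.33.
Deflator = Nominal/Real × 100 = 113282.90/69498.33 × 100 = 163.001.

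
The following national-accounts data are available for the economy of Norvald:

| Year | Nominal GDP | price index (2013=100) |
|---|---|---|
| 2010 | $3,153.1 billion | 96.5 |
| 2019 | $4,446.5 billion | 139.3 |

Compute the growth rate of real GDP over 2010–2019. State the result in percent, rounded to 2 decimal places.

-2.31%

Real GDP 2010 = 3153.1 / 0.965 = 3267.46.
Real GDP 2019 = 4446.5 / 1.393 = 3192.03.
Real growth = 3192.03 / 3267.46 − 1 = -0.0231.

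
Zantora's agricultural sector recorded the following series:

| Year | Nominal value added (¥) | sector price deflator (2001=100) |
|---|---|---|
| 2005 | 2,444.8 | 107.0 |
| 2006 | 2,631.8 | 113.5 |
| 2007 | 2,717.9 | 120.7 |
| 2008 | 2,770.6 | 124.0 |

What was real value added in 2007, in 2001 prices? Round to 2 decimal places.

¥2,251.78

Real value added 2007 = 2717.9 / 1.207 = 2251.78.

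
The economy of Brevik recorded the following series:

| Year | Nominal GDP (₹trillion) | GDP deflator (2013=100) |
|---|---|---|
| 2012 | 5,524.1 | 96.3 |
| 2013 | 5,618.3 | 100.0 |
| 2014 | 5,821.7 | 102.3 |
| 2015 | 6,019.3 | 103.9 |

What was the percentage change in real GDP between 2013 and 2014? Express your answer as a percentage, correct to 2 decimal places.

Real GDP 2013 = 5618.3/1.000 = 5618.30.
Real GDP 2014 = 5821.7/1.023 = 5690.81.
Change = 5690.81/5618.30 − 1 = 0.0129.

1.29%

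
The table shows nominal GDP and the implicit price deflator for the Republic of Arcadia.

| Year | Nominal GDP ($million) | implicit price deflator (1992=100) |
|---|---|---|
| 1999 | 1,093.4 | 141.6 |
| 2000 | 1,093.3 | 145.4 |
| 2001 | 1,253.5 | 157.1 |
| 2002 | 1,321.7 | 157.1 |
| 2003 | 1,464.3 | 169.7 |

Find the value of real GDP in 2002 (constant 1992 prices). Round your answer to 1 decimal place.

Real GDP 2002 = 1321.7 / 1.571 = 841.31.

$841.3 million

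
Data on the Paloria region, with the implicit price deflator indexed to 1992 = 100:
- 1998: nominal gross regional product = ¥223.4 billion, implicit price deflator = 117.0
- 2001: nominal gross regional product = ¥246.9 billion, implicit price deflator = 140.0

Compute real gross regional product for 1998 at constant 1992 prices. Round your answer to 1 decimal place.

Real gross regional product = Nominal / (implicit price deflator/100) = 223.4 / 1.170 = 190.94.

¥190.9 billion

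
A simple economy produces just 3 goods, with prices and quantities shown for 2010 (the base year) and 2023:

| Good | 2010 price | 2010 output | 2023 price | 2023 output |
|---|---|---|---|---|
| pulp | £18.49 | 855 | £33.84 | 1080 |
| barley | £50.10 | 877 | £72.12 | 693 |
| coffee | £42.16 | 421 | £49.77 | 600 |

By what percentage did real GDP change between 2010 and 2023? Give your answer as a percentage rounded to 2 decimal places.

Real GDP 2010 = Nominal GDP 2010 = 18.49·855 + 50.10·877 + 42.16·421 = 77496.01.
Real GDP 2023 (at 2010 prices) = 18.49·1080 + 50.10·693 + 42.16·600 = 79984.50.
Real growth = 79984.50/77496.01 − 1 = 0.0321.

3.21%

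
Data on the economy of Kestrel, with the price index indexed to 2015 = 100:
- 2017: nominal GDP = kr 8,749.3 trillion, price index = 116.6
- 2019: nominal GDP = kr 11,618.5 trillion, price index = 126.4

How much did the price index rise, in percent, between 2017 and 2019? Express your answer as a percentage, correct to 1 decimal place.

8.4%

Price-level change = 126.4 / 116.6 − 1 = 0.0840.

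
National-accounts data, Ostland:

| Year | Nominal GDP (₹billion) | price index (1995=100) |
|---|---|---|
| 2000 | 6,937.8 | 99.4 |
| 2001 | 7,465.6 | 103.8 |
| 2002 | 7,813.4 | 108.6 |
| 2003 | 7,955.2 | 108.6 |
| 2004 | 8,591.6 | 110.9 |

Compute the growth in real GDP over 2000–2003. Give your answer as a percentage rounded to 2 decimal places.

Real GDP 2000 = 6937.8/0.994 = 6979.68.
Real GDP 2003 = 7955.2/1.086 = 7325.23.
Change = 7325.23/6979.68 − 1 = 0.0495.

4.95%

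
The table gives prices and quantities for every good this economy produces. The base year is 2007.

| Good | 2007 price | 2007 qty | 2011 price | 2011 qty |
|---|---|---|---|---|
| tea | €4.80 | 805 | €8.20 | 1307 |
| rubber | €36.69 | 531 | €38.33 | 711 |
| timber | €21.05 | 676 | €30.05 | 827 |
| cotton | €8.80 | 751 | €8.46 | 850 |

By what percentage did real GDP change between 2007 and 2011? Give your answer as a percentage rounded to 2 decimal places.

Real GDP 2007 = Nominal GDP 2007 = 4.80·805 + 36.69·531 + 21.05·676 + 8.80·751 = 44184.99.
Real GDP 2011 (at 2007 prices) = 4.80·1307 + 36.69·711 + 21.05·827 + 8.80·850 = 57248.54.
Real growth = 57248.54/44184.99 − 1 = 0.2957.

29.57%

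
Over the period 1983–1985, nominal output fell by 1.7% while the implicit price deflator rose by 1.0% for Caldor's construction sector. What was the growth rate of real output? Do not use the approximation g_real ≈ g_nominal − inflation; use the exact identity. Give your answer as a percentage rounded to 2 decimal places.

-2.67%

(1 + g_nom) = (1 + g_real)(1 + π), so g_real = 0.9830 / 1.0100 − 1 = -0.02673.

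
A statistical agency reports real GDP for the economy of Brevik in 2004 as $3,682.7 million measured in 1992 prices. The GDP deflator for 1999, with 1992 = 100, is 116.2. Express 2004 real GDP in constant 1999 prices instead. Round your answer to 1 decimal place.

$4,279.3 million

Real GDP in 1999 prices = Real GDP in 1992 prices × (P_1999/P_1992) = 3682.7 × 1.162 = 4279.30.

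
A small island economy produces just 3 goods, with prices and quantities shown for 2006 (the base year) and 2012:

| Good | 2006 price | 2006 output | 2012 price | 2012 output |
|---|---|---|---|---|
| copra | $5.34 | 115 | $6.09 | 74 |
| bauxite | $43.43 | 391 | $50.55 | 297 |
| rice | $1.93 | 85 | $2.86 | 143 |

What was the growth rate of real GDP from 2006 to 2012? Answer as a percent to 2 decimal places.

-23.59%

Real GDP 2006 = Nominal GDP 2006 = 5.34·115 + 43.43·391 + 1.93·85 = 17759.28.
Real GDP 2012 (at 2006 prices) = 5.34·74 + 43.43·297 + 1.93·143 = 13569.86.
Real growth = 13569.86/17759.28 − 1 = -0.2359.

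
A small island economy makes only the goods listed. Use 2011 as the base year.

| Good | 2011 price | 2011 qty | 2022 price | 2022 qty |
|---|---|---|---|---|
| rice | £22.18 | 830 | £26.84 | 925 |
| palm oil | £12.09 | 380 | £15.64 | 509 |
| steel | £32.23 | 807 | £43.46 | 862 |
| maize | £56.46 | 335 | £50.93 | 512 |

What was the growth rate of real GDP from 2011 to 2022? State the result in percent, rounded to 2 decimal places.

Real GDP 2011 = Nominal GDP 2011 = 22.18·830 + 12.09·380 + 32.23·807 + 56.46·335 = 67927.31.
Real GDP 2022 (at 2011 prices) = 22.18·925 + 12.09·509 + 32.23·862 + 56.46·512 = 83360.09.
Real growth = 83360.09/67927.31 − 1 = 0.2272.

22.72%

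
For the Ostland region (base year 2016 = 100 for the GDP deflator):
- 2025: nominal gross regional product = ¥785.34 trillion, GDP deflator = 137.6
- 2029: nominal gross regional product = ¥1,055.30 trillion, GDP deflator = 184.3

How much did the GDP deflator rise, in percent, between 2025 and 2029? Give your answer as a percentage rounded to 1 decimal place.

Price-level change = 184.3 / 137.6 − 1 = 0.3394.

33.9%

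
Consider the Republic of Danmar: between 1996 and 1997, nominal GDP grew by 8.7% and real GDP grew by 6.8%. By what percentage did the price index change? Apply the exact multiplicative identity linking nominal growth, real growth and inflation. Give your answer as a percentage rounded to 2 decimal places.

(1 + g_nom) = (1 + g_real)(1 + π), so π = 1.0870 / 1.0680 − 1 = 0.01779.

1.78%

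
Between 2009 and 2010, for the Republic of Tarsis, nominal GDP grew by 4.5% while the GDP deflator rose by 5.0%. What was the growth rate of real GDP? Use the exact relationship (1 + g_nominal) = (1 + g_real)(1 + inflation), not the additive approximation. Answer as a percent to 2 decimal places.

(1 + g_nom) = (1 + g_real)(1 + π), so g_real = 1.0450 / 1.0500 − 1 = -0.00476.

-0.48%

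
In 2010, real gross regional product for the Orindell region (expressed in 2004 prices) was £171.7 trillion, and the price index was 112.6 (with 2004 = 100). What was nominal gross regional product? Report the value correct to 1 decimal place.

£193.3 trillion

Nominal gross regional product = Real × (price index/100) = 171.7 × 1.126 = 193.33.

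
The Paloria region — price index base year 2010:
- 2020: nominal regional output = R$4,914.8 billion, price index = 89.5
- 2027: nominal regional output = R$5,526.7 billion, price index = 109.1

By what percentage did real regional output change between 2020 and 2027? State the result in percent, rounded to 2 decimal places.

Deflate each year: 2020 → 4914.8/0.895 = 5491.40; 2027 → 5526.7/1.091 = 5065.72.
So real regional output changed by 5065.72/5491.40 − 1 = -0.0775, i.e. -7.75%.

-7.75%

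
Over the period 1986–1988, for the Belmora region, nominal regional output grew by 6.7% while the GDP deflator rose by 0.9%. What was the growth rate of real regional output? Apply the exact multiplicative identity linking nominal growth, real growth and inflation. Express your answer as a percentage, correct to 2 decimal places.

5.75%

(1 + g_nom) = (1 + g_real)(1 + π), so g_real = 1.0670 / 1.0090 − 1 = 0.05748.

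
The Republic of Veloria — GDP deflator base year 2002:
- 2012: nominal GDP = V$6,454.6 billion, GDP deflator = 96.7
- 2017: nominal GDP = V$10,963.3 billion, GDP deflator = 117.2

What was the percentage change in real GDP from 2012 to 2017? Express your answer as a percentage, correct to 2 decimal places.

40.14%

Deflate each year: 2012 → 6454.6/0.967 = 6674.87; 2017 → 10963.3/1.172 = 9354.35.
So real GDP changed by 9354.35/6674.87 − 1 = 0.4014, i.e. 40.14%.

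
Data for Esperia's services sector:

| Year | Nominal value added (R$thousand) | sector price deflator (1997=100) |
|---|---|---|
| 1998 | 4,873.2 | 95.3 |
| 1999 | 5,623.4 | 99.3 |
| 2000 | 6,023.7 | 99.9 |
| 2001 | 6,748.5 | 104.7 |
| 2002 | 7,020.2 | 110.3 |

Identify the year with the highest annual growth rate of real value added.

1999

1999: real = 5623.4/0.993 = 5663.04; growth vs 1998 (5113.54) = 10.75%.
2000: real = 6023.7/0.999 = 6029.73; growth vs 1999 (5663.04) = 6.48%.
2001: real = 6748.5/1.047 = 6445.56; growth vs 2000 (6029.73) = 6.90%.
2002: real = 7020.2/1.103 = 6364.64; growth vs 2001 (6445.56) = -1.26%.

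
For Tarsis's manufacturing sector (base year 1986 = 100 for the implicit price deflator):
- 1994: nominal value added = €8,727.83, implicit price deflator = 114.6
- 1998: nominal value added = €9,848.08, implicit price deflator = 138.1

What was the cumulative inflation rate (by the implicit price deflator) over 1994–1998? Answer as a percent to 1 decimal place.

Price-level change = 138.1 / 114.6 − 1 = 0.2051.

20.5%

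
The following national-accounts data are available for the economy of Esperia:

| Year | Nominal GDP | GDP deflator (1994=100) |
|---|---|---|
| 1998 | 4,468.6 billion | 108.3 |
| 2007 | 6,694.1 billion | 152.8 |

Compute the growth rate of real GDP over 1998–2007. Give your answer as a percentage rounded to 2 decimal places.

Deflate each year: 1998 → 4468.6/1.083 = 4126.13; 2007 → 6694.1/1.528 = 4380.96.
So real GDP changed by 4380.96/4126.13 − 1 = 0.0618, i.e. 6.18%.

6.18%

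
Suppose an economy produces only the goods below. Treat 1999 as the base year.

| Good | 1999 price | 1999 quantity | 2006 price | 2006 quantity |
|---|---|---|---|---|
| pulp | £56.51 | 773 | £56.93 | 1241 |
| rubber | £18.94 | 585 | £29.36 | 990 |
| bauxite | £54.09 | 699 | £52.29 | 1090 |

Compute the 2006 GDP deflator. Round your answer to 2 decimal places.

Nominal GDP 2006 = 56.93·1241 + 29.36·990 + 52.29·1090 = 156712.63.
Real GDP 2006 (at 1999 prices) = 56.51·1241 + 18.94·990 + 54.09·1090 = 147837.61.
Deflator = Nominal/Real × 100 = 156712.63/147837.61 × 100 = 106.003.

106.00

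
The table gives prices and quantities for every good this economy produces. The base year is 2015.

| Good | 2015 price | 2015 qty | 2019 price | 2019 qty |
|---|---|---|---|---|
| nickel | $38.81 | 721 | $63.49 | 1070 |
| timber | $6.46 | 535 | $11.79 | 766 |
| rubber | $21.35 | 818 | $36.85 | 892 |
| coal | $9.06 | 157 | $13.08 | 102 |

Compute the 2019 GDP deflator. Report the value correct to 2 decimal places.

Nominal GDP 2019 = 63.49·1070 + 11.79·766 + 36.85·892 + 13.08·102 = 111169.80.
Real GDP 2019 (at 2015 prices) = 38.81·1070 + 6.46·766 + 21.35·892 + 9.06·102 = 66443.38.
Deflator = Nominal/Real × 100 = 111169.80/66443.38 × 100 = 167.315.

167.32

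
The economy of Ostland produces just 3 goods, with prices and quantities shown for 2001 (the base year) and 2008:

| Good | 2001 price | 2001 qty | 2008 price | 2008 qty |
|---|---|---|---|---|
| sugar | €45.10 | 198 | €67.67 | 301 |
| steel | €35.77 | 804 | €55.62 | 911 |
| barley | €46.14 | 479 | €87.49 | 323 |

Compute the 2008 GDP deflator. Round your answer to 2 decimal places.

162.61

Nominal GDP 2008 = 67.67·301 + 55.62·911 + 87.49·323 = 99297.76.
Real GDP 2008 (at 2001 prices) = 45.10·301 + 35.77·911 + 46.14·323 = 61064.79.
Deflator = Nominal/Real × 100 = 99297.76/61064.79 × 100 = 162.610.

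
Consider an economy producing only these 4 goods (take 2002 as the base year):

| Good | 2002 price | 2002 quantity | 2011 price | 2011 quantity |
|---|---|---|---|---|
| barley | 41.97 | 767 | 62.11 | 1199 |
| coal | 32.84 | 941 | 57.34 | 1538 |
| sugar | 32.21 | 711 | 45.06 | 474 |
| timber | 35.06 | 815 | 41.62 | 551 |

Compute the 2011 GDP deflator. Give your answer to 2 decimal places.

152.83

Nominal GDP 2011 = 62.11·1199 + 57.34·1538 + 45.06·474 + 41.62·551 = 206949.87.
Real GDP 2011 (at 2002 prices) = 41.97·1199 + 32.84·1538 + 32.21·474 + 35.06·551 = 135415.55.
Deflator = Nominal/Real × 100 = 206949.87/135415.55 × 100 = 152.826.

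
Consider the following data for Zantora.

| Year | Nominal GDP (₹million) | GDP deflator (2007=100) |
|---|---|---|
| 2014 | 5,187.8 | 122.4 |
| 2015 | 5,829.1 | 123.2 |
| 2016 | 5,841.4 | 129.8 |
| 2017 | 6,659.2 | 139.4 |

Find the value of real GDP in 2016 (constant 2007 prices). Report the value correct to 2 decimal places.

Real GDP 2016 = 5841.4 / 1.298 = 4500.31.

₹4,500.31 million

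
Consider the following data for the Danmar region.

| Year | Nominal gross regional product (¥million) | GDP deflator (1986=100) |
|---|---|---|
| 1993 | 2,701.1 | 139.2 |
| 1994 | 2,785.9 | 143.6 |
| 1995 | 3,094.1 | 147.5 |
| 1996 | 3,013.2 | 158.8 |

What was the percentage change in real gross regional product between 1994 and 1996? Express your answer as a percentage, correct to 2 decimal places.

-2.19%

Real gross regional product 1994 = 2785.9/1.436 = 1940.04.
Real gross regional product 1996 = 3013.2/1.588 = 1897.48.
Change = 1897.48/1940.04 − 1 = -0.0219.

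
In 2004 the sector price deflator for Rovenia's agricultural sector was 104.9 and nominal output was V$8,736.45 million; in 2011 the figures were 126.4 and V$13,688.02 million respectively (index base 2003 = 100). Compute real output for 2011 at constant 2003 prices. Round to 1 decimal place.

Real output = Nominal / (sector price deflator/100) = 13688.02 / 1.264 = 10829.13.

V$10,829.1 million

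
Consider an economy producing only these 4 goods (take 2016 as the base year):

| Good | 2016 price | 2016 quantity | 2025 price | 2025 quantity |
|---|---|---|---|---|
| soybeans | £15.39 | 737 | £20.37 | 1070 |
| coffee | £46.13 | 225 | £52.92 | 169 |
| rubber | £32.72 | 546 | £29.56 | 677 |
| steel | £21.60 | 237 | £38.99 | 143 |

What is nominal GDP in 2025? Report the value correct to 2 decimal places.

Nominal GDP 2025 = Σ (p_2025 × q_2025) = 20.37·1070 + 52.92·169 + 29.56·677 + 38.99·143 = 56327.07.

£56327.07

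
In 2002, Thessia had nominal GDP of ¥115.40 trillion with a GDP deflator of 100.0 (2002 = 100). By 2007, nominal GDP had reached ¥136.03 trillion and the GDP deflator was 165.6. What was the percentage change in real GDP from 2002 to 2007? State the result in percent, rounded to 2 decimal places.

Real GDP 2002 = 115.40 / 1.000 = 115.40.
Real GDP 2007 = 136.03 / 1.656 = 82.14.
Real growth = 82.14 / 115.40 − 1 = -0.2882.

-28.82%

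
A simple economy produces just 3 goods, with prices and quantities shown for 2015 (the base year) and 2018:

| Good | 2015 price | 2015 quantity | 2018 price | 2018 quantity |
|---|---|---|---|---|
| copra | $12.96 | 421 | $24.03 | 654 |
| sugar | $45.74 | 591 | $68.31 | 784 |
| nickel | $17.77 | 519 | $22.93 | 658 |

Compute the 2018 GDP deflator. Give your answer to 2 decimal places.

150.56

Nominal GDP 2018 = 24.03·654 + 68.31·784 + 22.93·658 = 84358.60.
Real GDP 2018 (at 2015 prices) = 12.96·654 + 45.74·784 + 17.77·658 = 56028.66.
Deflator = Nominal/Real × 100 = 84358.60/56028.66 × 100 = 150.563.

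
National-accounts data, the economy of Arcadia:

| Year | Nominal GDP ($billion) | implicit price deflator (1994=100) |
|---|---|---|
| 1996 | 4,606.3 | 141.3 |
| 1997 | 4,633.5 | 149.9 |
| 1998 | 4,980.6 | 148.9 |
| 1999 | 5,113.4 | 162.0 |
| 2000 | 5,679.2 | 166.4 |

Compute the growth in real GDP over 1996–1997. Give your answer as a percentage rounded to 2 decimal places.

Real GDP 1996 = 4606.3/1.413 = 3259.94.
Real GDP 1997 = 4633.5/1.499 = 3091.06.
Change = 3091.06/3259.94 − 1 = -0.0518.

-5.18%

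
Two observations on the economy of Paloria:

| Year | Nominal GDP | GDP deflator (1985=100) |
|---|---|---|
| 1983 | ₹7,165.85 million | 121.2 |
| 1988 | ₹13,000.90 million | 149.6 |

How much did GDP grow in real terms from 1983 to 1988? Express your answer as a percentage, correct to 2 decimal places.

46.99%

Deflate each year: 1983 → 7165.85/1.212 = 5912.42; 1988 → 13000.90/1.496 = 8690.44.
So real GDP changed by 8690.44/5912.42 − 1 = 0.4699, i.e. 46.99%.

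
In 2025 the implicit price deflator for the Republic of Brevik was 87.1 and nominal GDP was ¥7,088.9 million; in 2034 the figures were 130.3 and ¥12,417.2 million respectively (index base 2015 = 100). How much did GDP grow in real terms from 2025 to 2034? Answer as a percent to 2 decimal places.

Deflate each year: 2025 → 7088.9/0.871 = 8138.81; 2034 → 12417.2/1.303 = 9529.70.
So real GDP changed by 9529.70/8138.81 − 1 = 0.1709, i.e. 17.09%.

17.09%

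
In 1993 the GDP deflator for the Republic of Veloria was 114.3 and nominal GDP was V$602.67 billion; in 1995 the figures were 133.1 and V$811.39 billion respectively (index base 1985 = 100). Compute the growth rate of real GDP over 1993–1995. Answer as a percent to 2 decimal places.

Deflate each year: 1993 → 602.67/1.143 = 527.27; 1995 → 811.39/1.331 = 609.61.
So real GDP changed by 609.61/527.27 − 1 = 0.1562, i.e. 15.62%.

15.62%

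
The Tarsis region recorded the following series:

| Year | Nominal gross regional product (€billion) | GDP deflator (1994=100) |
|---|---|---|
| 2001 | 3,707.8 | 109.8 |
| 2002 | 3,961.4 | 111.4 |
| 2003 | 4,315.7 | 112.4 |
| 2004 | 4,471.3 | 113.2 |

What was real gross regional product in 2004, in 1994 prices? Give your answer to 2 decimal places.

Real gross regional product 2004 = 4471.3 / 1.132 = 3949.91.

€3,949.91 billion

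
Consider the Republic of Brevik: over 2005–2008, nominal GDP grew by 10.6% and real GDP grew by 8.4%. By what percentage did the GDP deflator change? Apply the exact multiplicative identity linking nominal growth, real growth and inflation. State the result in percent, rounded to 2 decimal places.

2.03%

(1 + g_nom) = (1 + g_real)(1 + π), so π = 1.1060 / 1.0840 − 1 = 0.02030.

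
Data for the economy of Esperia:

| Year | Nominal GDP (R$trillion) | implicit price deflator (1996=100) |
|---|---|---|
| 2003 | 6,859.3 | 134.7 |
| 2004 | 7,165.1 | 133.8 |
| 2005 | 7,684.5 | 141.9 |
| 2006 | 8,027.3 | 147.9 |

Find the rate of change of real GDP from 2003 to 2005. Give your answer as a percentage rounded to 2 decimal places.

6.35%

Real GDP 2003 = 6859.3/1.347 = 5092.28.
Real GDP 2005 = 7684.5/1.419 = 5415.43.
Change = 5415.43/5092.28 − 1 = 0.0635.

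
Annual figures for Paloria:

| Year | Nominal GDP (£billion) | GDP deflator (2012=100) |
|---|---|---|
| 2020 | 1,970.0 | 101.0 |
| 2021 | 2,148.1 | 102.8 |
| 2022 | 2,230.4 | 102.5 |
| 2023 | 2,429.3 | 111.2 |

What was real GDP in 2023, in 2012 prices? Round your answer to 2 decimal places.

£2,184.62 billion

Real GDP 2023 = 2429.3 / 1.112 = 2184.62.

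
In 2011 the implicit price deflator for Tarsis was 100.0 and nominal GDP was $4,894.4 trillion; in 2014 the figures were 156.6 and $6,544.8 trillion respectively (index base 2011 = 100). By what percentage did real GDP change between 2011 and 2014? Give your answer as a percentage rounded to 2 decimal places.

-14.61%

Deflate each year: 2011 → 4894.4/1.000 = 4894.40; 2014 → 6544.8/1.566 = 4179.31.
So real GDP changed by 4179.31/4894.40 − 1 = -0.1461, i.e. -14.61%.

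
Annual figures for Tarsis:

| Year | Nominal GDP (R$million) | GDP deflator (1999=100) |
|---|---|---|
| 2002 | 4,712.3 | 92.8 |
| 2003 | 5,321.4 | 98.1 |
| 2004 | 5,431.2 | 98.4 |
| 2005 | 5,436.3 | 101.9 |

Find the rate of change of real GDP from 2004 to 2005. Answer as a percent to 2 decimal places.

Real GDP 2004 = 5431.2/0.984 = 5519.51.
Real GDP 2005 = 5436.3/1.019 = 5334.94.
Change = 5334.94/5519.51 − 1 = -0.0334.

-3.34%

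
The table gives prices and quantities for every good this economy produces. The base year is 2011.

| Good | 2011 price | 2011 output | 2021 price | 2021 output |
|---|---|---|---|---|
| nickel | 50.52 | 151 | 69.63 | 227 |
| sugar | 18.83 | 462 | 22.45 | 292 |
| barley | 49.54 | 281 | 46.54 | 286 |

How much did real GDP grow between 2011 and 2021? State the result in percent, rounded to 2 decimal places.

Real GDP 2011 = Nominal GDP 2011 = 50.52·151 + 18.83·462 + 49.54·281 = 30248.72.
Real GDP 2021 (at 2011 prices) = 50.52·227 + 18.83·292 + 49.54·286 = 31134.84.
Real growth = 31134.84/30248.72 − 1 = 0.0293.

2.93%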